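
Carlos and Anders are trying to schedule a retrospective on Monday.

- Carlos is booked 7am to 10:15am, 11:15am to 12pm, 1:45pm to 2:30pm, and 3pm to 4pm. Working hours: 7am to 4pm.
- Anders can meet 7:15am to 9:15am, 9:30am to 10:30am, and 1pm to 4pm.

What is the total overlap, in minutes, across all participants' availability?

90 minutes

Carlos free within 07:00–16:00: 10:15–11:15, 12:00–13:45, 14:30–15:00.
Carlos ∩ Anders: 10:15–10:30, 13:00–13:45, 14:30–15:00.
Total common minutes: 15 + 45 + 30 = 90.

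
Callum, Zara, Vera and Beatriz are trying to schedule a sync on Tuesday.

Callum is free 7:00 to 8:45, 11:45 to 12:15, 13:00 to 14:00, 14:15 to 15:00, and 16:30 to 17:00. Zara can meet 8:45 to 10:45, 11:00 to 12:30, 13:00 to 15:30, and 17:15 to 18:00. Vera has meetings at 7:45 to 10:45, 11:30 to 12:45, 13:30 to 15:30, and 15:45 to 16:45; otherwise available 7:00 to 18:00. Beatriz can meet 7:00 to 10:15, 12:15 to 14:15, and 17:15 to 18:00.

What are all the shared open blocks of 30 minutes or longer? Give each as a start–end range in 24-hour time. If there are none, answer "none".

13:00–13:30

Vera free within 07:00–18:00: 07:00–07:45, 10:45–11:30, 12:45–13:30, 15:30–15:45, 16:45–18:00.
Callum ∩ Zara: 11:45–12:15, 13:00–14:00, 14:15–15:00.
Callum ∩ Zara ∩ Vera: 13:00–13:30.
Callum ∩ Zara ∩ Vera ∩ Beatriz: 13:00–13:30.
Windows ≥ 30 min: 13:00–13:30.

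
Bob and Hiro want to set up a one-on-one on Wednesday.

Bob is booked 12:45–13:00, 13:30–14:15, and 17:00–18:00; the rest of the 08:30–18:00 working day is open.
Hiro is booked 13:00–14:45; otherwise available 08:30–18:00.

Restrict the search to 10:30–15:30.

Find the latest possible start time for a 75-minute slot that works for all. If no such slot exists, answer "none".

11:30

Bob free within 08:30–18:00: 08:30–12:45, 13:00–13:30, 14:15–17:00.
Hiro free within 08:30–18:00: 08:30–13:00, 14:45–18:00.
Bob ∩ Hiro: 08:30–12:45, 14:45–17:00.
Restricted to 10:30–15:30: 10:30–12:45, 14:45–15:30.
Windows ≥ 75 min: 10:30–12:45.
Latest start in the last window 10:30–12:45 is 12:45 − 75 min = 11:30.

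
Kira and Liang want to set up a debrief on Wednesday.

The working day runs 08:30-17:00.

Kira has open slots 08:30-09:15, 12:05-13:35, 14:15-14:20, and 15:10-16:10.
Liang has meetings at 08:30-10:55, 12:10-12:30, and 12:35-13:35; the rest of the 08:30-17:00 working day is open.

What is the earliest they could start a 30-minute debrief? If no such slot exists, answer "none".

15:10

Liang free within 08:30–17:00: 10:55–12:10, 12:30–12:35, 13:35–17:00.
Kira ∩ Liang: 12:05–12:10, 12:30–12:35, 14:15–14:20, 15:10–16:10.
Windows ≥ 30 min: 15:10–16:10.
Earliest such window starts at 15:10.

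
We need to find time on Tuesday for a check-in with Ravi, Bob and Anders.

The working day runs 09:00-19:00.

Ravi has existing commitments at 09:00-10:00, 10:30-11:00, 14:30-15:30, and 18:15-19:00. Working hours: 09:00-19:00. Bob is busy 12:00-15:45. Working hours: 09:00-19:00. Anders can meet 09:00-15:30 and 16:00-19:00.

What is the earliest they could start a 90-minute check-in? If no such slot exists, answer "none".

16:00

Ravi free within 09:00–19:00: 10:00–10:30, 11:00–14:30, 15:30–18:15.
Bob free within 09:00–19:00: 09:00–12:00, 15:45–19:00.
Ravi ∩ Bob: 10:00–10:30, 11:00–12:00, 15:45–18:15.
Ravi ∩ Bob ∩ Anders: 10:00–10:30, 11:00–12:00, 16:00–18:15.
Windows ≥ 90 min: 16:00–18:15.
Earliest such window starts at 16:00.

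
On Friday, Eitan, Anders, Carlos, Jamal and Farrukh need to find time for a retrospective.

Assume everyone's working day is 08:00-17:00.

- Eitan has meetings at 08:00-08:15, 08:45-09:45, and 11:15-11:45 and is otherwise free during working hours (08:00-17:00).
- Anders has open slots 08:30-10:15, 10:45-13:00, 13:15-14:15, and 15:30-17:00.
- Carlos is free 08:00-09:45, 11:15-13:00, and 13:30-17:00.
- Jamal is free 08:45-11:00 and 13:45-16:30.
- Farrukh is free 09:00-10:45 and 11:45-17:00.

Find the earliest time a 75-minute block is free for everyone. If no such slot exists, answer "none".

Eitan free within 08:00–17:00: 08:15–08:45, 09:45–11:15, 11:45–17:00.
Eitan ∩ Anders: 08:30–08:45, 09:45–10:15, 10:45–11:15, 11:45–13:00, 13:15–14:15, 15:30–17:00.
Eitan ∩ Anders ∩ Carlos: 08:30–08:45, 11:45–13:00, 13:30–14:15, 15:30–17:00.
Eitan ∩ Anders ∩ Carlos ∩ Jamal: 13:45–14:15, 15:30–16:30.
Eitan ∩ Anders ∩ Carlos ∩ Jamal ∩ Farrukh: 13:45–14:15, 15:30–16:30.
Windows ≥ 75 min: (none).

none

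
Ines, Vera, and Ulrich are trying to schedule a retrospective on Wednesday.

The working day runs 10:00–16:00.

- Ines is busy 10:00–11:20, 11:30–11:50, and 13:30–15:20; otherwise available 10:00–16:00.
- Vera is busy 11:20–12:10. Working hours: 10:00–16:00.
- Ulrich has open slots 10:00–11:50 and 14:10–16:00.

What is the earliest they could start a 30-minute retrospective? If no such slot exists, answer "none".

Ines free within 10:00–16:00: 11:20–11:30, 11:50–13:30, 15:20–16:00.
Vera free within 10:00–16:00: 10:00–11:20, 12:10–16:00.
Ines ∩ Vera: 12:10–13:30, 15:20–16:00.
Ines ∩ Vera ∩ Ulrich: 15:20–16:00.
Windows ≥ 30 min: 15:20–16:00.
Earliest such window starts at 15:20.

15:20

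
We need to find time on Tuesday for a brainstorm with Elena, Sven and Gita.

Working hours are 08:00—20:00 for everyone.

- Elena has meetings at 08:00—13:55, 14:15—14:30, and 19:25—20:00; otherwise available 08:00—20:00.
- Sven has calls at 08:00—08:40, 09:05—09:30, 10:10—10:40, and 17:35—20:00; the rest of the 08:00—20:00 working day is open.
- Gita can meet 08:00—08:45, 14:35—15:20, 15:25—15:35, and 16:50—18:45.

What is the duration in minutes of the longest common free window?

Elena free within 08:00–20:00: 13:55–14:15, 14:30–19:25.
Sven free within 08:00–20:00: 08:40–09:05, 09:30–10:10, 10:40–17:35.
Elena ∩ Sven: 13:55–14:15, 14:30–17:35.
Elena ∩ Sven ∩ Gita: 14:35–15:20, 15:25–15:35, 16:50–17:35.
Common window lengths: 45, 10, 45 min; longest is 45.

45 minutes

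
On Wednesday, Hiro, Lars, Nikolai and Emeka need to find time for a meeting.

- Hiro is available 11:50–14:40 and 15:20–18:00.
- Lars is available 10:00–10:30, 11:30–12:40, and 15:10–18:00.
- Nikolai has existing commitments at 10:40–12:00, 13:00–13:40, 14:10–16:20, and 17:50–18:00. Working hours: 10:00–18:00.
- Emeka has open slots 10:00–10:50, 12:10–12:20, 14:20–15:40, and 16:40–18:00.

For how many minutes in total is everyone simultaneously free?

Nikolai free within 10:00–18:00: 10:00–10:40, 12:00–13:00, 13:40–14:10, 16:20–17:50.
Hiro ∩ Lars: 11:50–12:40, 15:20–18:00.
Hiro ∩ Lars ∩ Nikolai: 12:00–12:40, 16:20–17:50.
Hiro ∩ Lars ∩ Nikolai ∩ Emeka: 12:10–12:20, 16:40–17:50.
Total common minutes: 10 + 70 = 80.

80 minutes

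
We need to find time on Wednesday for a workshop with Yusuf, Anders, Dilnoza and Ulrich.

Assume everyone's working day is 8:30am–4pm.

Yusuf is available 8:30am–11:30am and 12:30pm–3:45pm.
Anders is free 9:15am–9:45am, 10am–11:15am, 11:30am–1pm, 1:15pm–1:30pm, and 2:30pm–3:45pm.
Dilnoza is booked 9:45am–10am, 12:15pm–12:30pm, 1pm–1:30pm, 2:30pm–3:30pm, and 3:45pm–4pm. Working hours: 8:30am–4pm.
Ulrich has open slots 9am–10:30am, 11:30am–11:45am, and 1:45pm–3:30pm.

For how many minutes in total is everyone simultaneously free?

Dilnoza free within 08:30–16:00: 08:30–09:45, 10:00–12:15, 12:30–13:00, 13:30–14:30, 15:30–15:45.
Yusuf ∩ Anders: 09:15–09:45, 10:00–11:15, 12:30–13:00, 13:15–13:30, 14:30–15:45.
Yusuf ∩ Anders ∩ Dilnoza: 09:15–09:45, 10:00–11:15, 12:30–13:00, 15:30–15:45.
Yusuf ∩ Anders ∩ Dilnoza ∩ Ulrich: 09:15–09:45, 10:00–10:30.
Total common minutes: 30 + 30 = 60.

60 minutes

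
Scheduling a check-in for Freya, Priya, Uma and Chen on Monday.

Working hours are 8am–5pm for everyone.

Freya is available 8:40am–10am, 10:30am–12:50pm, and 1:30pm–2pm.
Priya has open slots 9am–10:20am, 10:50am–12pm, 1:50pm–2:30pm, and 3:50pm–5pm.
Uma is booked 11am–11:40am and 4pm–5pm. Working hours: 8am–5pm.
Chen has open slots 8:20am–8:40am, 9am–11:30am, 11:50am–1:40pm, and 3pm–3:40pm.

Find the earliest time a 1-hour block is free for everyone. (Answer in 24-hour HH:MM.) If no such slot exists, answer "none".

09:00

Uma free within 08:00–17:00: 08:00–11:00, 11:40–16:00.
Freya ∩ Priya: 09:00–10:00, 10:50–12:00, 13:50–14:00.
Freya ∩ Priya ∩ Uma: 09:00–10:00, 10:50–11:00, 11:40–12:00, 13:50–14:00.
Freya ∩ Priya ∩ Uma ∩ Chen: 09:00–10:00, 10:50–11:00, 11:50–12:00.
Windows ≥ 60 min: 09:00–10:00.
Earliest such window starts at 09:00.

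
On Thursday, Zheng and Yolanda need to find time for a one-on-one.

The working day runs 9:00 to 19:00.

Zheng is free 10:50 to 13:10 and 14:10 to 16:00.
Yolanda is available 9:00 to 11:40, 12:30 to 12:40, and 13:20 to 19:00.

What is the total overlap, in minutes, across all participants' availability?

Zheng ∩ Yolanda: 10:50–11:40, 12:30–12:40, 14:10–16:00.
Total common minutes: 50 + 10 + 110 = 170.

170 minutes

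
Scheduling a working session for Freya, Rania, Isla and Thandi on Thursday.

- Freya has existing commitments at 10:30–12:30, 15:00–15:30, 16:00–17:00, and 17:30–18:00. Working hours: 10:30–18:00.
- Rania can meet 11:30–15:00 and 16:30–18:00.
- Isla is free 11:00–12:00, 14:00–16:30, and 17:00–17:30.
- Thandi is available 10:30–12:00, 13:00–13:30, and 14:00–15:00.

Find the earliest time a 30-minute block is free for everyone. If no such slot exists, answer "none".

Freya free within 10:30–18:00: 12:30–15:00, 15:30–16:00, 17:00–17:30.
Freya ∩ Rania: 12:30–15:00, 17:00–17:30.
Freya ∩ Rania ∩ Isla: 14:00–15:00, 17:00–17:30.
Freya ∩ Rania ∩ Isla ∩ Thandi: 14:00–15:00.
Windows ≥ 30 min: 14:00–15:00.
Earliest such window starts at 14:00.

14:00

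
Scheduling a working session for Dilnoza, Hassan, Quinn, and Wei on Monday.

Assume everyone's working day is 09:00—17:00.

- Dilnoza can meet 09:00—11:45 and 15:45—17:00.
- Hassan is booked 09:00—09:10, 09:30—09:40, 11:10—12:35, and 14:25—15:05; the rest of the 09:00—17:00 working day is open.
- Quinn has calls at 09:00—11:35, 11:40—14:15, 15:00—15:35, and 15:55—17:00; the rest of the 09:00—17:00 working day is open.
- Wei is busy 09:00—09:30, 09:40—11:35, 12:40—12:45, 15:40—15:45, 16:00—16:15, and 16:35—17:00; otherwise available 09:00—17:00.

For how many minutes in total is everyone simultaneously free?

Hassan free within 09:00–17:00: 09:10–09:30, 09:40–11:10, 12:35–14:25, 15:05–17:00.
Quinn free within 09:00–17:00: 11:35–11:40, 14:15–15:00, 15:35–15:55.
Wei free within 09:00–17:00: 09:30–09:40, 11:35–12:40, 12:45–15:40, 15:45–16:00, 16:15–16:35.
Dilnoza ∩ Hassan: 09:10–09:30, 09:40–11:10, 15:45–17:00.
Dilnoza ∩ Hassan ∩ Quinn: 15:45–15:55.
Dilnoza ∩ Hassan ∩ Quinn ∩ Wei: 15:45–15:55.
Total common minutes: 10.

10 minutes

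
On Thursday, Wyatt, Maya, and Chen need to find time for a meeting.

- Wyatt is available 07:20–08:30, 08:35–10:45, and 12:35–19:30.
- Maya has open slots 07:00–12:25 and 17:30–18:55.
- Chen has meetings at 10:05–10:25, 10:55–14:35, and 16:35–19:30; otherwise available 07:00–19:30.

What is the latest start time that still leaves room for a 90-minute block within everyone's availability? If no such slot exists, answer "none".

08:35

Chen free within 07:00–19:30: 07:00–10:05, 10:25–10:55, 14:35–16:35.
Wyatt ∩ Maya: 07:20–08:30, 08:35–10:45, 17:30–18:55.
Wyatt ∩ Maya ∩ Chen: 07:20–08:30, 08:35–10:05, 10:25–10:45.
Windows ≥ 90 min: 08:35–10:05.
Latest start in the last window 08:35–10:05 is 10:05 − 90 min = 08:35.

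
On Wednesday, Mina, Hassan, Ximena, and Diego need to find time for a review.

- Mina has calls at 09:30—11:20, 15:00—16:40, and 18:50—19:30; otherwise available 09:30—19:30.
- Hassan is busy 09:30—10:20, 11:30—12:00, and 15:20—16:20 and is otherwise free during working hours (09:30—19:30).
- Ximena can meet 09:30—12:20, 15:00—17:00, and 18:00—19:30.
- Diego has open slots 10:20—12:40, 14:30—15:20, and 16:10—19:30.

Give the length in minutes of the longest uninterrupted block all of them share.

Mina free within 09:30–19:30: 11:20–15:00, 16:40–18:50.
Hassan free within 09:30–19:30: 10:20–11:30, 12:00–15:20, 16:20–19:30.
Mina ∩ Hassan: 11:20–11:30, 12:00–15:00, 16:40–18:50.
Mina ∩ Hassan ∩ Ximena: 11:20–11:30, 12:00–12:20, 16:40–17:00, 18:00–18:50.
Mina ∩ Hassan ∩ Ximena ∩ Diego: 11:20–11:30, 12:00–12:20, 16:40–17:00, 18:00–18:50.
Common window lengths: 10, 20, 20, 50 min; longest is 50.

50 minutes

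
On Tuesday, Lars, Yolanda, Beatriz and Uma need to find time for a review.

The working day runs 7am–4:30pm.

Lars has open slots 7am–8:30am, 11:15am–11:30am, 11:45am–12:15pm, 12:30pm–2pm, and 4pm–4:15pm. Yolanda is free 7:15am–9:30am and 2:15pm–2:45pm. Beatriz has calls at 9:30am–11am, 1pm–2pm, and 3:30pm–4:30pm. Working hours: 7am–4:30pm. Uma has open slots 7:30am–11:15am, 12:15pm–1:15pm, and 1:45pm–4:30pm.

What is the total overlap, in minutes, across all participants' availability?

Beatriz free within 07:00–16:30: 07:00–09:30, 11:00–13:00, 14:00–15:30.
Lars ∩ Yolanda: 07:15–08:30.
Lars ∩ Yolanda ∩ Beatriz: 07:15–08:30.
Lars ∩ Yolanda ∩ Beatriz ∩ Uma: 07:30–08:30.
Total common minutes: 60.

60 minutes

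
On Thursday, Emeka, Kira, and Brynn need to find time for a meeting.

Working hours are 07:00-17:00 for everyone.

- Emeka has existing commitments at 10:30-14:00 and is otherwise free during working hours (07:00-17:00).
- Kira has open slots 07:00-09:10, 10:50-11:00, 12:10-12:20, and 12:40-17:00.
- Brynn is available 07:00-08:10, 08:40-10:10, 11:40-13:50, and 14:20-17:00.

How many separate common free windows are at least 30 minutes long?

Emeka free within 07:00–17:00: 07:00–10:30, 14:00–17:00.
Emeka ∩ Kira: 07:00–09:10, 14:00–17:00.
Emeka ∩ Kira ∩ Brynn: 07:00–08:10, 08:40–09:10, 14:20–17:00.
Windows ≥ 30 min: 07:00–08:10, 08:40–09:10, 14:20–17:00.
That's 3 windows.

3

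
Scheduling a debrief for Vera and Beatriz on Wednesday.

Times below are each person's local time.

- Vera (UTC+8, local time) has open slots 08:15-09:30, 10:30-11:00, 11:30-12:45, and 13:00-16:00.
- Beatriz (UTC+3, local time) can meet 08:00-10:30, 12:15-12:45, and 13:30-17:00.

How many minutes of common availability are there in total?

Vera → UTC: 00:15–01:30, 02:30–03:00, 03:30–04:45, 05:00–08:00.
Beatriz → UTC: 05:00–07:30, 09:15–09:45, 10:30–14:00.
Vera ∩ Beatriz: 05:00–07:30.
Total common minutes: 150.

150 minutes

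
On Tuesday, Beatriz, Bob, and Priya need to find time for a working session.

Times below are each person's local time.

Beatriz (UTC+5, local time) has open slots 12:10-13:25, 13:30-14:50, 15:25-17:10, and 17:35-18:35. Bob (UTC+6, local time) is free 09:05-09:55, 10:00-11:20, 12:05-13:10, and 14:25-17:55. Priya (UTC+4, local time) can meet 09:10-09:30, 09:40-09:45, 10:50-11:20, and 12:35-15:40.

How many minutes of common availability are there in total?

Beatriz → UTC: 07:10–08:25, 08:30–09:50, 10:25–12:10, 12:35–13:35.
Bob → UTC: 03:05–03:55, 04:00–05:20, 06:05–07:10, 08:25–11:55.
Priya → UTC: 05:10–05:30, 05:40–05:45, 06:50–07:20, 08:35–11:40.
Beatriz ∩ Bob: 08:30–09:50, 10:25–11:55.
Beatriz ∩ Bob ∩ Priya: 08:35–09:50, 10:25–11:40.
Total common minutes: 75 + 75 = 150.

150 minutes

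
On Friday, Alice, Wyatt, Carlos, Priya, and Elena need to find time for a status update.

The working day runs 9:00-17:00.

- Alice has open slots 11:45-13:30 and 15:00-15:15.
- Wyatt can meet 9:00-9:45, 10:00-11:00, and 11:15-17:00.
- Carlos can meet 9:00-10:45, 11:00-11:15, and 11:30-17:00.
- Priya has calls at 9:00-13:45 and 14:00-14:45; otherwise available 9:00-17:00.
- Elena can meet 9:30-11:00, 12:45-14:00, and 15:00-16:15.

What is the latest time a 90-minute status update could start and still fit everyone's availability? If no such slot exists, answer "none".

Priya free within 09:00–17:00: 13:45–14:00, 14:45–17:00.
Alice ∩ Wyatt: 11:45–13:30, 15:00–15:15.
Alice ∩ Wyatt ∩ Carlos: 11:45–13:30, 15:00–15:15.
Alice ∩ Wyatt ∩ Carlos ∩ Priya: 15:00–15:15.
Alice ∩ Wyatt ∩ Carlos ∩ Priya ∩ Elena: 15:00–15:15.
Windows ≥ 90 min: (none).

none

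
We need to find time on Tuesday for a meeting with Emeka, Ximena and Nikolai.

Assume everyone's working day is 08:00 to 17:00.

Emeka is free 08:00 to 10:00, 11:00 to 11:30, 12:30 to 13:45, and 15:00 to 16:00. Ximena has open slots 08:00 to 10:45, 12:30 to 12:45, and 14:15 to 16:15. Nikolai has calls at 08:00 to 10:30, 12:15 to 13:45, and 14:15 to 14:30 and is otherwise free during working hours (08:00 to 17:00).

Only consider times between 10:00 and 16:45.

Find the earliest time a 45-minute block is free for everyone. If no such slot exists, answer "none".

15:00

Nikolai free within 08:00–17:00: 10:30–12:15, 13:45–14:15, 14:30–17:00.
Emeka ∩ Ximena: 08:00–10:00, 12:30–12:45, 15:00–16:00.
Emeka ∩ Ximena ∩ Nikolai: 15:00–16:00.
Restricted to 10:00–16:45: 15:00–16:00.
Windows ≥ 45 min: 15:00–16:00.
Earliest such window starts at 15:00.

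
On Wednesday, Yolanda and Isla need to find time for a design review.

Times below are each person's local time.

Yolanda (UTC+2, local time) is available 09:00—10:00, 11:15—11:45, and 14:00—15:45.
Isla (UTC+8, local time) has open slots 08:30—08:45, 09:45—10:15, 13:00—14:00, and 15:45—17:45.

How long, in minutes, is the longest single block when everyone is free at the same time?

30 minutes

Yolanda → UTC: 07:00–08:00, 09:15–09:45, 12:00–13:45.
Isla → UTC: 00:30–00:45, 01:45–02:15, 05:00–06:00, 07:45–09:45.
Yolanda ∩ Isla: 07:45–08:00, 09:15–09:45.
Common window lengths: 15, 30 min; longest is 30.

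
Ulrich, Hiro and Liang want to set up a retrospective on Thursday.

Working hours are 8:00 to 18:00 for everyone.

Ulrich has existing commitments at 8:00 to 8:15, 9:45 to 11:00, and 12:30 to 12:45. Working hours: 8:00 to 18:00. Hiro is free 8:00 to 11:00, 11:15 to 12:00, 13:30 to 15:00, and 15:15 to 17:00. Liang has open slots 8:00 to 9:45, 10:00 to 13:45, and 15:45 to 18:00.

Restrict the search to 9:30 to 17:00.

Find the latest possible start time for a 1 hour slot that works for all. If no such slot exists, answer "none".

16:00

Ulrich free within 08:00–18:00: 08:15–09:45, 11:00–12:30, 12:45–18:00.
Ulrich ∩ Hiro: 08:15–09:45, 11:15–12:00, 13:30–15:00, 15:15–17:00.
Ulrich ∩ Hiro ∩ Liang: 08:15–09:45, 11:15–12:00, 13:30–13:45, 15:45–17:00.
Restricted to 09:30–17:00: 09:30–09:45, 11:15–12:00, 13:30–13:45, 15:45–17:00.
Windows ≥ 60 min: 15:45–17:00.
Latest start in the last window 15:45–17:00 is 17:00 − 60 min = 16:00.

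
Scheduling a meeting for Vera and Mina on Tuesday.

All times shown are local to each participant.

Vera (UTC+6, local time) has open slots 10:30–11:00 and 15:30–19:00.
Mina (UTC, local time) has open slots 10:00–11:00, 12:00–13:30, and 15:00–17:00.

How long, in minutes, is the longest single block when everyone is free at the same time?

Vera → UTC: 04:30–05:00, 09:30–13:00.
Mina → UTC: 10:00–11:00, 12:00–13:30, 15:00–17:00.
Vera ∩ Mina: 10:00–11:00, 12:00–13:00.
Common window lengths: 60, 60 min; longest is 60.

60 minutes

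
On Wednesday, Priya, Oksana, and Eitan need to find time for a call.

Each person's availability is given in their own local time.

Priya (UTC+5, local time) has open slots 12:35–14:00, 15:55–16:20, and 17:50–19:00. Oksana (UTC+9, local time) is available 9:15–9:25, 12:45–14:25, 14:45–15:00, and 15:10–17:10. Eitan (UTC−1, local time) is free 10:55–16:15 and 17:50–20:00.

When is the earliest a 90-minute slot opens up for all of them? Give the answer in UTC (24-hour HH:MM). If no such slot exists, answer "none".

none

Priya → UTC: 07:35–09:00, 10:55–11:20, 12:50–14:00.
Oksana → UTC: 00:15–00:25, 03:45–05:25, 05:45–06:00, 06:10–08:10.
Eitan → UTC: 11:55–17:15, 18:50–21:00.
Priya ∩ Oksana: 07:35–08:10.
Priya ∩ Oksana ∩ Eitan: (none).
Windows ≥ 90 min: (none).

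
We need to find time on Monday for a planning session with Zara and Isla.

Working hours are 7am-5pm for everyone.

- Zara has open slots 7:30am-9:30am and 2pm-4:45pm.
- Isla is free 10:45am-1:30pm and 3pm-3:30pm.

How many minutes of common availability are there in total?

30 minutes

Zara ∩ Isla: 15:00–15:30.
Total common minutes: 30.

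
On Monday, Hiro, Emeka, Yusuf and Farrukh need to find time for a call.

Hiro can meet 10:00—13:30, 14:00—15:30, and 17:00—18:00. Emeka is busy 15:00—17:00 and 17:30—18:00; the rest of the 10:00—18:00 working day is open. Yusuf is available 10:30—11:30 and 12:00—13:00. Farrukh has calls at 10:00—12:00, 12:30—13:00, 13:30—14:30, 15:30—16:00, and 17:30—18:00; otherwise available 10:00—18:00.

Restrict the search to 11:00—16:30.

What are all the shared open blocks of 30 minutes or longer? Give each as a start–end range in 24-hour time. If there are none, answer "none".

12:00–12:30

Emeka free within 10:00–18:00: 10:00–15:00, 17:00–17:30.
Farrukh free within 10:00–18:00: 12:00–12:30, 13:00–13:30, 14:30–15:30, 16:00–17:30.
Hiro ∩ Emeka: 10:00–13:30, 14:00–15:00, 17:00–17:30.
Hiro ∩ Emeka ∩ Yusuf: 10:30–11:30, 12:00–13:00.
Hiro ∩ Emeka ∩ Yusuf ∩ Farrukh: 12:00–12:30.
Restricted to 11:00–16:30: 12:00–12:30.
Windows ≥ 30 min: 12:00–12:30.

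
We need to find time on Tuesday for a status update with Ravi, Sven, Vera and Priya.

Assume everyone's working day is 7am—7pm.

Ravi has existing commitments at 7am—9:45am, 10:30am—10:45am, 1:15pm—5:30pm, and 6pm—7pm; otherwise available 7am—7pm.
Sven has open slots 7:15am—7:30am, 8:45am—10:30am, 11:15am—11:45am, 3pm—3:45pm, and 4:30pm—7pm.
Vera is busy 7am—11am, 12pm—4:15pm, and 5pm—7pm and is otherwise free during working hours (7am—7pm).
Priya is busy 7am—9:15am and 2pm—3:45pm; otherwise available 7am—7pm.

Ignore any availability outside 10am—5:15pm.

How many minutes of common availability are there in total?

Ravi free within 07:00–19:00: 09:45–10:30, 10:45–13:15, 17:30–18:00.
Vera free within 07:00–19:00: 11:00–12:00, 16:15–17:00.
Priya free within 07:00–19:00: 09:15–14:00, 15:45–19:00.
Ravi ∩ Sven: 09:45–10:30, 11:15–11:45, 17:30–18:00.
Ravi ∩ Sven ∩ Vera: 11:15–11:45.
Ravi ∩ Sven ∩ Vera ∩ Priya: 11:15–11:45.
Restricted to 10:00–17:15: 11:15–11:45.
Total common minutes: 30.

30 minutes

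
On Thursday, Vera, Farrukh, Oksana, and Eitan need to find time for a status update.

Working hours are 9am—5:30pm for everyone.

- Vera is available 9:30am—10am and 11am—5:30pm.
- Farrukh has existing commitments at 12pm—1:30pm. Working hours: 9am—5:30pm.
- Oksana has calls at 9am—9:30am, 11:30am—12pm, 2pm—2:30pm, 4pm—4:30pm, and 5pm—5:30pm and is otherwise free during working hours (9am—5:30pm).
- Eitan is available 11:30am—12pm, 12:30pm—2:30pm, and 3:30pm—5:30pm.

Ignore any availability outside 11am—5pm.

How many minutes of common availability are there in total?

90 minutes

Farrukh free within 09:00–17:30: 09:00–12:00, 13:30–17:30.
Oksana free within 09:00–17:30: 09:30–11:30, 12:00–14:00, 14:30–16:00, 16:30–17:00.
Vera ∩ Farrukh: 09:30–10:00, 11:00–12:00, 13:30–17:30.
Vera ∩ Farrukh ∩ Oksana: 09:30–10:00, 11:00–11:30, 13:30–14:00, 14:30–16:00, 16:30–17:00.
Vera ∩ Farrukh ∩ Oksana ∩ Eitan: 13:30–14:00, 15:30–16:00, 16:30–17:00.
Restricted to 11:00–17:00: 13:30–14:00, 15:30–16:00, 16:30–17:00.
Total common minutes: 30 + 30 + 30 = 90.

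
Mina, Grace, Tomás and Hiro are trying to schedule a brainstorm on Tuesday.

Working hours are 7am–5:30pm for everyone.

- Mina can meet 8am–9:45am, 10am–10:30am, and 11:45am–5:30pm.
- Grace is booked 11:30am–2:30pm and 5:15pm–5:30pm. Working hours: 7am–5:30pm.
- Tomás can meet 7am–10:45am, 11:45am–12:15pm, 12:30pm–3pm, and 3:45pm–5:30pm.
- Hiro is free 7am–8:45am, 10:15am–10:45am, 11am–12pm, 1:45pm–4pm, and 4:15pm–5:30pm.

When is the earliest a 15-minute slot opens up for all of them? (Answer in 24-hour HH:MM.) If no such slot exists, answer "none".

08:00

Grace free within 07:00–17:30: 07:00–11:30, 14:30–17:15.
Mina ∩ Grace: 08:00–09:45, 10:00–10:30, 14:30–17:15.
Mina ∩ Grace ∩ Tomás: 08:00–09:45, 10:00–10:30, 14:30–15:00, 15:45–17:15.
Mina ∩ Grace ∩ Tomás ∩ Hiro: 08:00–08:45, 10:15–10:30, 14:30–15:00, 15:45–16:00, 16:15–17:15.
Windows ≥ 15 min: 08:00–08:45, 10:15–10:30, 14:30–15:00, 15:45–16:00, 16:15–17:15.
Earliest such window starts at 08:00.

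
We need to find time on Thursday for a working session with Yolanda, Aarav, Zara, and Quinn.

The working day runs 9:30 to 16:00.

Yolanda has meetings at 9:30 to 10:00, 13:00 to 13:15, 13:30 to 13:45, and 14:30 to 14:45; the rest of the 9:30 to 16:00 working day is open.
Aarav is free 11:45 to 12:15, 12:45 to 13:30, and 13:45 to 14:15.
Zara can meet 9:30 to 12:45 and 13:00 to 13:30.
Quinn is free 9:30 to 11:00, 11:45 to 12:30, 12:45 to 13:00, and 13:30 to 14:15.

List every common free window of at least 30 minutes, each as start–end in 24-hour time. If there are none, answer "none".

11:45–12:15

Yolanda free within 09:30–16:00: 10:00–13:00, 13:15–13:30, 13:45–14:30, 14:45–16:00.
Yolanda ∩ Aarav: 11:45–12:15, 12:45–13:00, 13:15–13:30, 13:45–14:15.
Yolanda ∩ Aarav ∩ Zara: 11:45–12:15, 13:15–13:30.
Yolanda ∩ Aarav ∩ Zara ∩ Quinn: 11:45–12:15.
Windows ≥ 30 min: 11:45–12:15.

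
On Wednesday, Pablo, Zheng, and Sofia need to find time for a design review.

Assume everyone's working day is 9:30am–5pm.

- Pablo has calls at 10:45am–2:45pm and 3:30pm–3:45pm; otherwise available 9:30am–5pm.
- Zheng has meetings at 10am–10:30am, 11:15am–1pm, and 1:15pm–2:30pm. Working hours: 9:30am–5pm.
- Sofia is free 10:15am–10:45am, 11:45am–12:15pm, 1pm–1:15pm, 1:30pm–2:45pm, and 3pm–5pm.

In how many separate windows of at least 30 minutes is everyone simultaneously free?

2

Pablo free within 09:30–17:00: 09:30–10:45, 14:45–15:30, 15:45–17:00.
Zheng free within 09:30–17:00: 09:30–10:00, 10:30–11:15, 13:00–13:15, 14:30–17:00.
Pablo ∩ Zheng: 09:30–10:00, 10:30–10:45, 14:45–15:30, 15:45–17:00.
Pablo ∩ Zheng ∩ Sofia: 10:30–10:45, 15:00–15:30, 15:45–17:00.
Windows ≥ 30 min: 15:00–15:30, 15:45–17:00.
That's 2 windows.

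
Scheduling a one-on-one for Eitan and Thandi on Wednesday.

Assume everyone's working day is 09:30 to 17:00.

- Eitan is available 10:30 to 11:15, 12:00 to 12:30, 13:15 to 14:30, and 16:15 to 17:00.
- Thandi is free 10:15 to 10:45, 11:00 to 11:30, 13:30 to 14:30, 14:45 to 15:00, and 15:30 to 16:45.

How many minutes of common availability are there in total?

120 minutes

Eitan ∩ Thandi: 10:30–10:45, 11:00–11:15, 13:30–14:30, 16:15–16:45.
Total common minutes: 15 + 15 + 60 + 30 = 120.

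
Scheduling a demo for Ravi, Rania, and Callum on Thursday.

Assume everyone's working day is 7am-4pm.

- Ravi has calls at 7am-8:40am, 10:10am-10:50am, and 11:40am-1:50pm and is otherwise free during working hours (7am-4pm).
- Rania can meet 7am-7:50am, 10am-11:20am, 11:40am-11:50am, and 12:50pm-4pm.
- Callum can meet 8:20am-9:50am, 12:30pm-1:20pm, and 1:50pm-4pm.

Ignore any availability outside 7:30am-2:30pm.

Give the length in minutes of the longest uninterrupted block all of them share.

40 minutes

Ravi free within 07:00–16:00: 08:40–10:10, 10:50–11:40, 13:50–16:00.
Ravi ∩ Rania: 10:00–10:10, 10:50–11:20, 13:50–16:00.
Ravi ∩ Rania ∩ Callum: 13:50–16:00.
Restricted to 07:30–14:30: 13:50–14:30.
Single common window of 40 minutes.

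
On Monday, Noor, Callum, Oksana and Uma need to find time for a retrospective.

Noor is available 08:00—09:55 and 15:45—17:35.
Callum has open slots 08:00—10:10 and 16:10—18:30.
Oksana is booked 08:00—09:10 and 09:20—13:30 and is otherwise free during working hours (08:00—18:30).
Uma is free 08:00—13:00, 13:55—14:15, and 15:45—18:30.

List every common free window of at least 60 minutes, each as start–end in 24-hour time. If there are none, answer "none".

Oksana free within 08:00–18:30: 09:10–09:20, 13:30–18:30.
Noor ∩ Callum: 08:00–09:55, 16:10–17:35.
Noor ∩ Callum ∩ Oksana: 09:10–09:20, 16:10–17:35.
Noor ∩ Callum ∩ Oksana ∩ Uma: 09:10–09:20, 16:10–17:35.
Windows ≥ 60 min: 16:10–17:35.

16:10–17:35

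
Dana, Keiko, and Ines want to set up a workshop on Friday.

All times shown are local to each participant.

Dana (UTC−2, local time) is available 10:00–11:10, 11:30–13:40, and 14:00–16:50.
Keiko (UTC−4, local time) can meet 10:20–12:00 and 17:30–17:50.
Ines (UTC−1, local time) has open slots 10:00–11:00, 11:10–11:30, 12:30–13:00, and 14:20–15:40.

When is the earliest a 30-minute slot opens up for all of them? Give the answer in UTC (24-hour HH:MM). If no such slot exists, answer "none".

Dana → UTC: 12:00–13:10, 13:30–15:40, 16:00–18:50.
Keiko → UTC: 14:20–16:00, 21:30–21:50.
Ines → UTC: 11:00–12:00, 12:10–12:30, 13:30–14:00, 15:20–16:40.
Dana ∩ Keiko: 14:20–15:40.
Dana ∩ Keiko ∩ Ines: 15:20–15:40.
Windows ≥ 30 min: (none).

none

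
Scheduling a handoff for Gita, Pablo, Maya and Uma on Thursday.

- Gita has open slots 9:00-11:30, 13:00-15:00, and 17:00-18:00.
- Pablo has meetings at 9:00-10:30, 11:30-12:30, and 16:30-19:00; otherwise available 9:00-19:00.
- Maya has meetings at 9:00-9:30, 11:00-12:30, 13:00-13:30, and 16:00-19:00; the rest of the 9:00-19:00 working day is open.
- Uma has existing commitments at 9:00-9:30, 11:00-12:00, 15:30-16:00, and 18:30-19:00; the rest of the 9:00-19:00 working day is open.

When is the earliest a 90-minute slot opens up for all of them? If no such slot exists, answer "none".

Pablo free within 09:00–19:00: 10:30–11:30, 12:30–16:30.
Maya free within 09:00–19:00: 09:30–11:00, 12:30–13:00, 13:30–16:00.
Uma free within 09:00–19:00: 09:30–11:00, 12:00–15:30, 16:00–18:30.
Gita ∩ Pablo: 10:30–11:30, 13:00–15:00.
Gita ∩ Pablo ∩ Maya: 10:30–11:00, 13:30–15:00.
Gita ∩ Pablo ∩ Maya ∩ Uma: 10:30–11:00, 13:30–15:00.
Windows ≥ 90 min: 13:30–15:00.
Earliest such window starts at 13:30.

13:30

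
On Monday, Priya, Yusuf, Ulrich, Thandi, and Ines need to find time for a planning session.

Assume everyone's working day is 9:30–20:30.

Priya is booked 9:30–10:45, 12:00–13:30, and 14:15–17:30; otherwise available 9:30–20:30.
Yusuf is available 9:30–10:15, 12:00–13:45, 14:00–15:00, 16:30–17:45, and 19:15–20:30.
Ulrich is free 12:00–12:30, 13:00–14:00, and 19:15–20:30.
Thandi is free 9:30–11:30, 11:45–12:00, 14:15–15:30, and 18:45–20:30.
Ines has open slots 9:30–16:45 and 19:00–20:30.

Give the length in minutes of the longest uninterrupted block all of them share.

Priya free within 09:30–20:30: 10:45–12:00, 13:30–14:15, 17:30–20:30.
Priya ∩ Yusuf: 13:30–13:45, 14:00–14:15, 17:30–17:45, 19:15–20:30.
Priya ∩ Yusuf ∩ Ulrich: 13:30–13:45, 19:15–20:30.
Priya ∩ Yusuf ∩ Ulrich ∩ Thandi: 19:15–20:30.
Priya ∩ Yusuf ∩ Ulrich ∩ Thandi ∩ Ines: 19:15–20:30.
Single common window of 75 minutes.

75 minutes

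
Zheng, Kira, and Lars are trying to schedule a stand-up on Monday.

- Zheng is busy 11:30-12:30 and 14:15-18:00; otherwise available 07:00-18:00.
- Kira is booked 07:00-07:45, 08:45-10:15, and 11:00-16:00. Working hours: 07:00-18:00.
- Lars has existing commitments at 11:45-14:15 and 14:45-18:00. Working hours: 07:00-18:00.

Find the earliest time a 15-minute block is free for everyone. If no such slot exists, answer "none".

Zheng free within 07:00–18:00: 07:00–11:30, 12:30–14:15.
Kira free within 07:00–18:00: 07:45–08:45, 10:15–11:00, 16:00–18:00.
Lars free within 07:00–18:00: 07:00–11:45, 14:15–14:45.
Zheng ∩ Kira: 07:45–08:45, 10:15–11:00.
Zheng ∩ Kira ∩ Lars: 07:45–08:45, 10:15–11:00.
Windows ≥ 15 min: 07:45–08:45, 10:15–11:00.
Earliest such window starts at 07:45.

07:45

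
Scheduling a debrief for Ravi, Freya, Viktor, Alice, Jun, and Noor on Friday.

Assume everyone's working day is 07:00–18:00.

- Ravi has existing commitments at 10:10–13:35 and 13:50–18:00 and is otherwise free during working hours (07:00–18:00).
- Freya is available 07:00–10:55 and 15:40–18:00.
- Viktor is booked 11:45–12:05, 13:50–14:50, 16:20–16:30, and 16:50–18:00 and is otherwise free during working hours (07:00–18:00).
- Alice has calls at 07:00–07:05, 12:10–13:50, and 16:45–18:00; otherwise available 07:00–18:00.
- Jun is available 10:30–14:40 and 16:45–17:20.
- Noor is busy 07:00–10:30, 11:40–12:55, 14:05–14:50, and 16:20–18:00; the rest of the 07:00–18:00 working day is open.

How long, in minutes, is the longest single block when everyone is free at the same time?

0 minutes

Ravi free within 07:00–18:00: 07:00–10:10, 13:35–13:50.
Viktor free within 07:00–18:00: 07:00–11:45, 12:05–13:50, 14:50–16:20, 16:30–16:50.
Alice free within 07:00–18:00: 07:05–12:10, 13:50–16:45.
Noor free within 07:00–18:00: 10:30–11:40, 12:55–14:05, 14:50–16:20.
Ravi ∩ Freya: 07:00–10:10.
Ravi ∩ Freya ∩ Viktor: 07:00–10:10.
Ravi ∩ Freya ∩ Viktor ∩ Alice: 07:05–10:10.
Ravi ∩ Freya ∩ Viktor ∩ Alice ∩ Jun: (none).
Ravi ∩ Freya ∩ Viktor ∩ Alice ∩ Jun ∩ Noor: (none).
No common window.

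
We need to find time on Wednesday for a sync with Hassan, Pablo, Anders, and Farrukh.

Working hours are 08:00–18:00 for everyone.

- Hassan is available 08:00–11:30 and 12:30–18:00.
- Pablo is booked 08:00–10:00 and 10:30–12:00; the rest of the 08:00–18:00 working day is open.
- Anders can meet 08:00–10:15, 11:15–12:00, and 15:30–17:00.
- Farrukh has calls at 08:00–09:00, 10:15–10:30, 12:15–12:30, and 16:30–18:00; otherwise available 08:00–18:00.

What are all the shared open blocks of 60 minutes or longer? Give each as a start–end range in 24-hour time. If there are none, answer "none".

Pablo free within 08:00–18:00: 10:00–10:30, 12:00–18:00.
Farrukh free within 08:00–18:00: 09:00–10:15, 10:30–12:15, 12:30–16:30.
Hassan ∩ Pablo: 10:00–10:30, 12:30–18:00.
Hassan ∩ Pablo ∩ Anders: 10:00–10:15, 15:30–17:00.
Hassan ∩ Pablo ∩ Anders ∩ Farrukh: 10:00–10:15, 15:30–16:30.
Windows ≥ 60 min: 15:30–16:30.

15:30–16:30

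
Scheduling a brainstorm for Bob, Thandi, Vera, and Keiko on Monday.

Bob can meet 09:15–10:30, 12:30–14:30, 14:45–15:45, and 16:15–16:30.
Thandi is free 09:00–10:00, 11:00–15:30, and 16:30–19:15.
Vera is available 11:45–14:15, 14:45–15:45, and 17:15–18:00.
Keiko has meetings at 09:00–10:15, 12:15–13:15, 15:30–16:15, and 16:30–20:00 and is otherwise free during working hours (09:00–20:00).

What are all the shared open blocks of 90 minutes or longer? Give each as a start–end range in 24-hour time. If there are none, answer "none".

Keiko free within 09:00–20:00: 10:15–12:15, 13:15–15:30, 16:15–16:30.
Bob ∩ Thandi: 09:15–10:00, 12:30–14:30, 14:45–15:30.
Bob ∩ Thandi ∩ Vera: 12:30–14:15, 14:45–15:30.
Bob ∩ Thandi ∩ Vera ∩ Keiko: 13:15–14:15, 14:45–15:30.
Windows ≥ 90 min: (none).

none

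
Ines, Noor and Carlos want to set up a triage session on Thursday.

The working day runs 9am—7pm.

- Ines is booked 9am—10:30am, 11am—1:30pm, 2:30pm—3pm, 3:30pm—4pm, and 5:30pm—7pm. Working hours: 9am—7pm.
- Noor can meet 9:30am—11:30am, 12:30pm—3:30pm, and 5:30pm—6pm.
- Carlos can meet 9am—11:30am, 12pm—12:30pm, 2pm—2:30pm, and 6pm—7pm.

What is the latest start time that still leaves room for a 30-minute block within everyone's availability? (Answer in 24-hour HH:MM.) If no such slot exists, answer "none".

Ines free within 09:00–19:00: 10:30–11:00, 13:30–14:30, 15:00–15:30, 16:00–17:30.
Ines ∩ Noor: 10:30–11:00, 13:30–14:30, 15:00–15:30.
Ines ∩ Noor ∩ Carlos: 10:30–11:00, 14:00–14:30.
Windows ≥ 30 min: 10:30–11:00, 14:00–14:30.
Latest start in the last window 14:00–14:30 is 14:30 − 30 min = 14:00.

14:00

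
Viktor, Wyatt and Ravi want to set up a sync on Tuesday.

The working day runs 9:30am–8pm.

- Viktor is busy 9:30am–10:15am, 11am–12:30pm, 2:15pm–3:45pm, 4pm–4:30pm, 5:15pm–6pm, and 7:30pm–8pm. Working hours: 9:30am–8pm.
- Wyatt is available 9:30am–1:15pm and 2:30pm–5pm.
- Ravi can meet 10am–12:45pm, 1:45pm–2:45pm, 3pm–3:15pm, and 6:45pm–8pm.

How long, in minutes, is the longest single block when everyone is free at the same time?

45 minutes

Viktor free within 09:30–20:00: 10:15–11:00, 12:30–14:15, 15:45–16:00, 16:30–17:15, 18:00–19:30.
Viktor ∩ Wyatt: 10:15–11:00, 12:30–13:15, 15:45–16:00, 16:30–17:00.
Viktor ∩ Wyatt ∩ Ravi: 10:15–11:00, 12:30–12:45.
Common window lengths: 45, 15 min; longest is 45.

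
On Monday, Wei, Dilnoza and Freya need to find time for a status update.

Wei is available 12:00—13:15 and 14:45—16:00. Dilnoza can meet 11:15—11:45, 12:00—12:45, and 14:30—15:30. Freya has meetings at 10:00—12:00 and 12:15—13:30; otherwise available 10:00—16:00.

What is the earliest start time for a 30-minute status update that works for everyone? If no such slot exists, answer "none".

14:45

Freya free within 10:00–16:00: 12:00–12:15, 13:30–16:00.
Wei ∩ Dilnoza: 12:00–12:45, 14:45–15:30.
Wei ∩ Dilnoza ∩ Freya: 12:00–12:15, 14:45–15:30.
Windows ≥ 30 min: 14:45–15:30.
Earliest such window starts at 14:45.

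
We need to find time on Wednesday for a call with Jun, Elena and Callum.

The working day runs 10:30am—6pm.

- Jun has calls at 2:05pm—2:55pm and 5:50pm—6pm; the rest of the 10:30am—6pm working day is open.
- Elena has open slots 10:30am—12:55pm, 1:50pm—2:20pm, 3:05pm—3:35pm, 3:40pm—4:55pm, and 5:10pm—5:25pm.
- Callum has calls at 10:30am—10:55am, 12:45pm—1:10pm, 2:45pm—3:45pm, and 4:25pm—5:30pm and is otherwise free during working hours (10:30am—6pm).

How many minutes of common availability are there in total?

165 minutes

Jun free within 10:30–18:00: 10:30–14:05, 14:55–17:50.
Callum free within 10:30–18:00: 10:55–12:45, 13:10–14:45, 15:45–16:25, 17:30–18:00.
Jun ∩ Elena: 10:30–12:55, 13:50–14:05, 15:05–15:35, 15:40–16:55, 17:10–17:25.
Jun ∩ Elena ∩ Callum: 10:55–12:45, 13:50–14:05, 15:45–16:25.
Total common minutes: 110 + 15 + 40 = 165.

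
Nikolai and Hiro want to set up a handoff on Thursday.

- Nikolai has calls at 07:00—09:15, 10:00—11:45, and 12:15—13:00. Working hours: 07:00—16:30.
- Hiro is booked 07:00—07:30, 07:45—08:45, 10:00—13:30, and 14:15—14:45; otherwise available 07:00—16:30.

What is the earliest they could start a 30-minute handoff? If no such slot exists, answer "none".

Nikolai free within 07:00–16:30: 09:15–10:00, 11:45–12:15, 13:00–16:30.
Hiro free within 07:00–16:30: 07:30–07:45, 08:45–10:00, 13:30–14:15, 14:45–16:30.
Nikolai ∩ Hiro: 09:15–10:00, 13:30–14:15, 14:45–16:30.
Windows ≥ 30 min: 09:15–10:00, 13:30–14:15, 14:45–16:30.
Earliest such window starts at 09:15.

09:15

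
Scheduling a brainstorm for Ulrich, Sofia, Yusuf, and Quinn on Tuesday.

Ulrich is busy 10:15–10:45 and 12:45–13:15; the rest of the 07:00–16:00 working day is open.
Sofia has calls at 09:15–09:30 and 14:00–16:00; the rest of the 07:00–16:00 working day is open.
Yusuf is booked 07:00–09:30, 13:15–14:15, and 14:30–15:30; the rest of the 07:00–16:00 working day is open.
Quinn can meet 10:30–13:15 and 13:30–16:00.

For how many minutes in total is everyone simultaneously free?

120 minutes

Ulrich free within 07:00–16:00: 07:00–10:15, 10:45–12:45, 13:15–16:00.
Sofia free within 07:00–16:00: 07:00–09:15, 09:30–14:00.
Yusuf free within 07:00–16:00: 09:30–13:15, 14:15–14:30, 15:30–16:00.
Ulrich ∩ Sofia: 07:00–09:15, 09:30–10:15, 10:45–12:45, 13:15–14:00.
Ulrich ∩ Sofia ∩ Yusuf: 09:30–10:15, 10:45–12:45.
Ulrich ∩ Sofia ∩ Yusuf ∩ Quinn: 10:45–12:45.
Total common minutes: 120.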